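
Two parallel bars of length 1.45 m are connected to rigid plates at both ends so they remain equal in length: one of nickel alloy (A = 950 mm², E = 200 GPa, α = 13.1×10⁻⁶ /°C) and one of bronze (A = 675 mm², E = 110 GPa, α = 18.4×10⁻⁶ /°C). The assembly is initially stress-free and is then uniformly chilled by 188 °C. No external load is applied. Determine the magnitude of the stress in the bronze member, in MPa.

Equilibrium of a rigid end plate with no external load gives equal and opposite internal forces ±P in the two members. Since α_{bronze} > α_{nickel alloy}, cooling drives the bronze into tension and the nickel alloy into compression.
Equating the net (thermal + elastic) strains gives |α₁ − α₂|·ΔT = P·[1/(A₁E₁) + 1/(A₂E₂)].
|α₁ − α₂|·ΔT = 5.3×10⁻⁶ × 188 = 0.0009964.
1/(A₁E₁) + 1/(A₂E₂) = 1/(950×200×10³) + 1/(675×110×10³) = 1.873×10⁻⁸ N⁻¹.
P = 0.0009964 / 1.873×10⁻⁸ = 53190 N = 53.19 kN.
σ_{bronze} = P/A₂ = 53190/675 = 78.81 MPa, tensile.

σ ≈ 78.8 MPa (tensile)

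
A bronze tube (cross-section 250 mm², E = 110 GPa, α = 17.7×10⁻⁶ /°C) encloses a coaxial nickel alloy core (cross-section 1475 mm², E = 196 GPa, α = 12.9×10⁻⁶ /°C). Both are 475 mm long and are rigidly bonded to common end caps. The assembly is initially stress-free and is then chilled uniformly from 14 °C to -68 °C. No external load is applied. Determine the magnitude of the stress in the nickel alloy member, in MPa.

σ ≈ 6.7 MPa (compressive)

Equilibrium of a rigid end plate with no external load gives equal and opposite internal forces ±P in the two members. Since α_{bronze} > α_{nickel alloy}, cooling drives the bronze into tension and the nickel alloy into compression.
Equating the net (thermal + elastic) strains gives |α₁ − α₂|·ΔT = P·[1/(A₁E₁) + 1/(A₂E₂)].
|α₁ − α₂|·ΔT = 4.8×10⁻⁶ × 82 = 0.0003936.
1/(A₁E₁) + 1/(A₂E₂) = 1/(250×110×10³) + 1/(1475×196×10³) = 3.982×10⁻⁸ N⁻¹.
P = 0.0003936 / 3.982×10⁻⁸ = 9884 N = 9.884 kN.
σ_{nickel alloy} = P/A₂ = 9884/1475 = 6.701 MPa, compressive.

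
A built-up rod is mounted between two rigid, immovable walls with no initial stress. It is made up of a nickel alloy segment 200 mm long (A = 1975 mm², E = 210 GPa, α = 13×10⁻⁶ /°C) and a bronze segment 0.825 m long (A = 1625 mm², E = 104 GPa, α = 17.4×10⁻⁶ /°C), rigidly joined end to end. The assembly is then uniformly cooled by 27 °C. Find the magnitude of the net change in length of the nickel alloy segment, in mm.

With the walls removed the bar would change length by δ_free = Σ αᵢΔT Lᵢ = 13×10⁻⁶×27×200 + 17.4×10⁻⁶×27×825 = 0.4578 mm.
The rigid supports impose zero overall length change; the single axial force P common to all segments must satisfy P Σ Lᵢ/(AᵢEᵢ) = δ_free.
Σ Lᵢ/(AᵢEᵢ) = 200/(1975×210×10³) + 825/(1625×104×10³) = 5.364×10⁻⁶ mm/N.
Hence P = δ_free / Σ(L/AE) = 0.4578/5.364×10⁻⁶ = 85.35 kN (tensile).
For the nickel alloy segment, free thermal change = 13×10⁻⁶×27×200 = 0.0702 mm and elastic change from P = 85350×200/(1975×210×10³) = 0.04116 mm; these oppose, so the net change is 0.029 mm (segment shortens).

|ΔL| ≈ 0.029 mm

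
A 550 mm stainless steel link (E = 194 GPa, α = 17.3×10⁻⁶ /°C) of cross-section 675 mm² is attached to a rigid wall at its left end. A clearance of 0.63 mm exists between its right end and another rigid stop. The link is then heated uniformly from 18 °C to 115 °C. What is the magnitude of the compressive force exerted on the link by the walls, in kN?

If the wall were absent the link would grow by αΔT L = 17.3×10⁻⁶ × 97 × 550 = 0.923 mm.
This exceeds the 0.63 mm gap, so the wall pushes back. The portion of expansion that must be recovered elastically is δ_free − gap = 0.923 − 0.63 = 0.293 mm.
So σ = E(δ_free − g)/L = 194×10³ × 0.293/550 = 103.3 MPa.
P = σA = 103.3 × 675 = 69.75 kN.

P ≈ 69.7 kN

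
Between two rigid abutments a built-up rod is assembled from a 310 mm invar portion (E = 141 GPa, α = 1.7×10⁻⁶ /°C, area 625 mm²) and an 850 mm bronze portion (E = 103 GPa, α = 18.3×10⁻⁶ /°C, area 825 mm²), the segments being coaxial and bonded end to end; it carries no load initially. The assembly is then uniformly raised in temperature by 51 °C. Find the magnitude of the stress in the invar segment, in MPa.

σ ≈ 97.1 MPa (compressive)

If the supports were absent, the total length change would be Σ αᵢΔT Lᵢ = 1.7×10⁻⁶×51×310 + 18.3×10⁻⁶×51×850 = 0.8202 mm.
The rigid supports impose zero overall length change; the single axial force P common to all segments must satisfy P Σ Lᵢ/(AᵢEᵢ) = δ_free.
Σ Lᵢ/(AᵢEᵢ) = 310/(625×141×10³) + 850/(825×103×10³) = 1.352×10⁻⁵ mm/N.
P = 0.8202 / 1.352×10⁻⁵ = 60660 N = 60.66 kN, compressive.
σ_{invar} = P / A = 60660 / 625 = 97.06 MPa.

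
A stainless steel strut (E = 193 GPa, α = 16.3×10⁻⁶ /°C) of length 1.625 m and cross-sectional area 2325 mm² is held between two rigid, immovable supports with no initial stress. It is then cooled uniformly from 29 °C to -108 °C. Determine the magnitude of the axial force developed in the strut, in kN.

Full restraint means ε = 0, so the stress is σ = EαΔT = 193×10³ × 16.3×10⁻⁶ × 137 = 431 MPa.
P = AEαΔT = 2325 × 193×10³ × 16.3×10⁻⁶ × 137 = 1002 kN (tensile).

P ≈ 1000 kN (tensile)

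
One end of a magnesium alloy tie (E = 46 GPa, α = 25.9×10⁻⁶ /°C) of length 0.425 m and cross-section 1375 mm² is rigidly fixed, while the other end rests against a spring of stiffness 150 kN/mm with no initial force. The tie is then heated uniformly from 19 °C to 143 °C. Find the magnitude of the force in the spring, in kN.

P ≈ 102 kN

If the spring were absent the tie would lengthen by αΔT L = 25.9×10⁻⁶ × 124 × 425 = 1.365 mm.
With a force P in the spring, the elastic change of the tie is PL/(AE) and that of the spring is P/k; compatibility requires their sum to equal δ_free.
So P = δ_free / [L/(AE) + 1/k] = 1.365 / [ 425/(1375×46×10³) + 1/(150×10³) ].
P = 1.365 / 1.339×10⁻⁵ = 102000 N.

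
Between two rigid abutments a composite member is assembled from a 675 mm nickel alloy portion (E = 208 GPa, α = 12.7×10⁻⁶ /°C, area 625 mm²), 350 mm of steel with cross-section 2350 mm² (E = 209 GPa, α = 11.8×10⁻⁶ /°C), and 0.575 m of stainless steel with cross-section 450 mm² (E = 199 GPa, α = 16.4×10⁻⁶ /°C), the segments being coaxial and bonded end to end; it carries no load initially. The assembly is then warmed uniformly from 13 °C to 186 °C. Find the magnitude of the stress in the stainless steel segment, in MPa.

With the walls removed the bar would change length by δ_free = Σ αᵢΔT Lᵢ = 12.7×10⁻⁶×173×675 + 11.8×10⁻⁶×173×350 + 16.4×10⁻⁶×173×575 = 3.829 mm.
The walls prevent any net length change, so an axial force P (same in every segment) develops. Compatibility: P · Σ Lᵢ/(AᵢEᵢ) = δ_free.
The series flexibility is Σ Lᵢ/(AᵢEᵢ) = 675/(625×208×10³) + 350/(2350×209×10³) + 575/(450×199×10³) = 1.233×10⁻⁵ mm/N.
So P = 3.829 / 1.233×10⁻⁵ = 310.6 kN, compressive.
σ_{stainless steel} = P / A = 310600 / 450 = 690.3 MPa.

σ ≈ 690 MPa (compressive)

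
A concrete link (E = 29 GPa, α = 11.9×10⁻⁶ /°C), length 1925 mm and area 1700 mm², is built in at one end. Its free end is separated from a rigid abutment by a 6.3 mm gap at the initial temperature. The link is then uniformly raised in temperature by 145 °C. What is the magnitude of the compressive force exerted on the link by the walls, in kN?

Free thermal elongation = αΔT L = 11.9×10⁻⁶ × 145 × 1925 = 3.322 mm.
Since δ_free = 3.32 mm is less than the 6.3 mm gap, the link never touches the wall. No axial force develops.

P ≈ 0 kN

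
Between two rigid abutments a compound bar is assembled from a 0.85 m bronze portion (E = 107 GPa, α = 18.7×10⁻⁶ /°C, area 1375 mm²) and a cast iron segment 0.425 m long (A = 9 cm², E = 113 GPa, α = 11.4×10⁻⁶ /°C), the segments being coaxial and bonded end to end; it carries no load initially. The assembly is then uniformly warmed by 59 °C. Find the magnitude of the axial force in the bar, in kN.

P ≈ 123 kN (compressive)

Free thermal expansion of the whole bar: Σ αᵢΔT Lᵢ = 18.7×10⁻⁶×59×850 + 11.4×10⁻⁶×59×425 = 1.224 mm.
Since the ends are fixed, an axial force P builds up, equal in every segment, with P · Σ Lᵢ/(AᵢEᵢ) = δ_free.
The series flexibility is Σ Lᵢ/(AᵢEᵢ) = 850/(1375×107×10³) + 425/(900×113×10³) = 9.956×10⁻⁶ mm/N.
So P = 1.224 / 9.956×10⁻⁶ = 122.9 kN, compressive.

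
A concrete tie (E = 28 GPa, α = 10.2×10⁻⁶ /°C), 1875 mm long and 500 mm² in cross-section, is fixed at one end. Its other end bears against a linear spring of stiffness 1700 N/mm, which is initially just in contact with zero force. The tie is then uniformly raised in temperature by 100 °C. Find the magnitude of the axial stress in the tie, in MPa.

σ ≈ 5.3 MPa (compressive)

If the spring were absent the tie would lengthen by αΔT L = 10.2×10⁻⁶ × 100 × 1875 = 1.912 mm.
Let P be the compressive force at the spring. The tie shortens elastically by PL/(AE) and the spring compresses by P/k; together these equal δ_free.
So P = δ_free / [L/(AE) + 1/k] = 1.912 / [ 1875/(500×28×10³) + 1/(1700) ].
P = 1.912 / 0.0007222 = 2648 N.
σ = P/A = 2648/500 = 5.297 MPa.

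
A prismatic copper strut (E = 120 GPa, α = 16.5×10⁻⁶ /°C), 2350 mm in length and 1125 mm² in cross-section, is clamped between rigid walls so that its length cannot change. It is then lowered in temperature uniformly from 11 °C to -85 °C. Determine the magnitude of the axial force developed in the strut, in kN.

P ≈ 214 kN (tensile)

With zero net strain, σ = E·αΔT = 120 GPa × 16.5×10⁻⁶ × 96 = 190.1 MPa.
P = AEαΔT = 1125 × 120×10³ × 16.5×10⁻⁶ × 96 = 213.8 kN (tensile).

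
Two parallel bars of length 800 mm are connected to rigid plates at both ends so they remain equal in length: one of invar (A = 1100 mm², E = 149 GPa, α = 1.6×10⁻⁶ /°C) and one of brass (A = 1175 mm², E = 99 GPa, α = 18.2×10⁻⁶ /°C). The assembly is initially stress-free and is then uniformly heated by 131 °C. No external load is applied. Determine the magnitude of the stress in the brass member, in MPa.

Both members must finish at the same length. With the larger α, the brass tends to over-expand; the plates restrain it, putting the brass in compression and the invar in tension. With no external load the two internal forces are equal and opposite, magnitude P.
Setting the final lengths equal and cancelling L: (α₁ − α₂)ΔT = P/(A₁E₁) + P/(A₂E₂).
|α₁ − α₂|·ΔT = 16.6×10⁻⁶ × 131 = 0.002175.
1/(A₁E₁) + 1/(A₂E₂) = 1/(1100×149×10³) + 1/(1175×99×10³) = 1.47×10⁻⁸ N⁻¹.
P = 0.002175 / 1.47×10⁻⁸ = 148000 N = 148 kN.
σ_{brass} = P/A₂ = 148000/1175 = 125.9 MPa, compressive.

σ ≈ 126 MPa (compressive)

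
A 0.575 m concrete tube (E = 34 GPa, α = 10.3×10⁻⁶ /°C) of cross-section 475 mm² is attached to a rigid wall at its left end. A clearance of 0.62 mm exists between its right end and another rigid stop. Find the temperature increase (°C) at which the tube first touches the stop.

ΔT ≈ 105 °C

The gap closes when αΔT L = 0.62 mm, since the tube is still unstressed at that instant.
ΔT = 0.62 / (10.3×10⁻⁶ × 575) = 104.7 °C.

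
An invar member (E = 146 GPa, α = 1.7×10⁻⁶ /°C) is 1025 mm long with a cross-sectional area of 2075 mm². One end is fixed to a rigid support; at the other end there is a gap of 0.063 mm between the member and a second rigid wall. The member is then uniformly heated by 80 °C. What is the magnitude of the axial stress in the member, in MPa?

σ ≈ 10.9 MPa (compressive)

If the wall were absent the member would grow by αΔT L = 1.7×10⁻⁶ × 80 × 1025 = 0.1394 mm.
This exceeds the 0.063 mm gap, so the wall pushes back. The portion of expansion that must be recovered elastically is δ_free − gap = 0.1394 − 0.063 = 0.0764 mm.
Compatibility: PL/(AE) = 0.0764 mm, so σ = P/A = E × (0.0764/1025) = 10.88 MPa.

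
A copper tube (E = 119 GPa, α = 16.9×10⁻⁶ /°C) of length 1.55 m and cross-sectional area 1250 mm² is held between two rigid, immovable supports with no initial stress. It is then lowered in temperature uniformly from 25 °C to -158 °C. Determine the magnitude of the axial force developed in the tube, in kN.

The ends cannot move, so σ = EαΔT = 119×10³ × 16.9×10⁻⁶ × 183 = 368 MPa.
P = AEαΔT = 1250 × 119×10³ × 16.9×10⁻⁶ × 183 = 460 kN (tensile).

P ≈ 460 kN (tensile)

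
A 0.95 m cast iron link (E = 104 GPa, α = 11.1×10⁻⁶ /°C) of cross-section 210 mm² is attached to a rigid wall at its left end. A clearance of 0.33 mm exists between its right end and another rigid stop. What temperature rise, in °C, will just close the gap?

ΔT ≈ 31.3 °C

Contact occurs when the free expansion equals the gap: αΔT L = 0.33 mm.
ΔT = 0.33 / (11.1×10⁻⁶ × 950) = 31.29 °C.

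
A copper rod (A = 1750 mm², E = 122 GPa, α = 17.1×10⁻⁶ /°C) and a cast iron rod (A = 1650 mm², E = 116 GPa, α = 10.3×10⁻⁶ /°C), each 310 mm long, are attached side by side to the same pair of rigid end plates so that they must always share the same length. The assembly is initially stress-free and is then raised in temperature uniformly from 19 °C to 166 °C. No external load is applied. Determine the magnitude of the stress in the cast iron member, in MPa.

σ ≈ 61.1 MPa (tensile)

Both members must finish at the same length. With the larger α, the copper tends to over-expand; the plates restrain it, putting the copper in compression and the cast iron in tension. With no external load the two internal forces are equal and opposite, magnitude P.
Compatibility of the two members (thermal + elastic change equal): (α₁ − α₂)ΔT = P·[1/(A₁E₁) + 1/(A₂E₂)].
|α₁ − α₂|·ΔT = 6.8×10⁻⁶ × 147 = 0.0009996.
1/(A₁E₁) + 1/(A₂E₂) = 1/(1750×122×10³) + 1/(1650×116×10³) = 9.909×10⁻⁹ N⁻¹.
So P = 0.0009996 / 9.909×10⁻⁹ = 100.9 kN.
σ_{cast iron} = P/A₂ = 100900/1650 = 61.14 MPa, tensile.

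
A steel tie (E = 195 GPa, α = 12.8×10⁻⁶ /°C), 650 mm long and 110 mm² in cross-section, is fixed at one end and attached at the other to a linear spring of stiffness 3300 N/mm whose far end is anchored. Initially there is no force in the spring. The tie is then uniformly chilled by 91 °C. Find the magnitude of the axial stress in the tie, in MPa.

Free thermal contraction: δ_free = αΔT L = 12.8×10⁻⁶ × 91 × 650 = 0.7571 mm.
Let P be the tensile force in the spring. The tie extends elastically by PL/(AE) and the spring stretches by P/k; together these equal δ_free.
So P = δ_free / [L/(AE) + 1/k] = 0.7571 / [ 650/(110×195×10³) + 1/(3300) ].
P = 0.7571 / 0.0003333 = 2271 N.
σ = P/A = 2271/110 = 20.65 MPa.

σ ≈ 20.6 MPa (tensile)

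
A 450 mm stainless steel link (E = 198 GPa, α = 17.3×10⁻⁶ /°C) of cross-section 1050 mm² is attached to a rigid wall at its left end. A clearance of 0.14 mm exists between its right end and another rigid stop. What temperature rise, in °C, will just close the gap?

ΔT ≈ 18 °C

Contact occurs when the free expansion equals the gap: αΔT L = 0.14 mm.
ΔT = 0.14 / (17.3×10⁻⁶ × 450) = 17.98 °C.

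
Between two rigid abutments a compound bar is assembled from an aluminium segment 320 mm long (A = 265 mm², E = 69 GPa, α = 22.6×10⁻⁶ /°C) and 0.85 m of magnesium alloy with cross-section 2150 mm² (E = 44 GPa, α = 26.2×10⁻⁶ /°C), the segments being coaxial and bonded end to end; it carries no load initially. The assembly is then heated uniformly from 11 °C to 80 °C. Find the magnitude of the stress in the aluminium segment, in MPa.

With the walls removed the bar would change length by δ_free = Σ αᵢΔT Lᵢ = 22.6×10⁻⁶×69×320 + 26.2×10⁻⁶×69×850 = 2.036 mm.
The rigid supports impose zero overall length change; the single axial force P common to all segments must satisfy P Σ Lᵢ/(AᵢEᵢ) = δ_free.
Σ Lᵢ/(AᵢEᵢ) = 320/(265×69×10³) + 850/(2150×44×10³) = 2.649×10⁻⁵ mm/N.
So P = 2.036 / 2.649×10⁻⁵ = 76.86 kN, compressive.
σ_{aluminium} = P / A = 76860 / 265 = 290 MPa.

σ ≈ 290 MPa (compressive)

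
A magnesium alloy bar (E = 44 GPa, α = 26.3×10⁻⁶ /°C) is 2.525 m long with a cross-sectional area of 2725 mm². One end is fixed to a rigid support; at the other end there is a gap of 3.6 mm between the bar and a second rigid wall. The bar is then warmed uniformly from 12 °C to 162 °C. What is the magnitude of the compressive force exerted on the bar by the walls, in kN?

P ≈ 302 kN

If the wall were absent the bar would grow by αΔT L = 26.3×10⁻⁶ × 150 × 2525 = 9.961 mm.
After closing the 3.6 mm clearance, 9.961 − 3.6 = 6.361 mm of expansion remains to be suppressed by the wall.
Compatibility: PL/(AE) = 6.361 mm, so σ = P/A = E × (6.361/2525) = 110.8 MPa.
P = σA = 110.8 × 2725 = 302.1 kN.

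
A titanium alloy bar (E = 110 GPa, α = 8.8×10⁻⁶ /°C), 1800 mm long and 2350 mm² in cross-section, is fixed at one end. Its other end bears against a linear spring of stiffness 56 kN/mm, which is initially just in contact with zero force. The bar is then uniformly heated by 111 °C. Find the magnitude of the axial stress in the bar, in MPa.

σ ≈ 30.1 MPa (compressive)

The unrestrained thermal change is αΔT L = 8.8×10⁻⁶ × 111 × 1800 = 1.758 mm.
With a force P in the spring, the elastic change of the bar is PL/(AE) and that of the spring is P/k; compatibility requires their sum to equal δ_free.
So P = δ_free / [L/(AE) + 1/k] = 1.758 / [ 1800/(2350×110×10³) + 1/(56×10³) ].
P = 1.758 / 2.482×10⁻⁵ = 70840 N.
σ = P/A = 70840/2350 = 30.14 MPa.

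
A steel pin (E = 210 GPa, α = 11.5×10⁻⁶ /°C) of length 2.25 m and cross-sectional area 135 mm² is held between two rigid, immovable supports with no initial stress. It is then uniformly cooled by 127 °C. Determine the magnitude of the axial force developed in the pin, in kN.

Full restraint means ε = 0, so the stress is σ = EαΔT = 210×10³ × 11.5×10⁻⁶ × 127 = 306.7 MPa.
Axial force P = σA = 306.7 × 135 = 41410 N = 41.41 kN, tensile.

P ≈ 41.4 kN (tensile)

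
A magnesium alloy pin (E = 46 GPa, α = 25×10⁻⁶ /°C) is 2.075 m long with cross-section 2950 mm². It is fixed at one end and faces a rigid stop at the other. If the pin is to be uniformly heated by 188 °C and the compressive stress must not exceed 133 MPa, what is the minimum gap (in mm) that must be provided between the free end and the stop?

g ≈ 3.75 mm

With no wall the pin would lengthen by αΔT L = 25×10⁻⁶ × 188 × 2075 = 9.752 mm.
At the allowable stress the elastic shortening the wall may impose is σL/E = 133 × 2075 / (46×10³) = 5.999 mm.
The gap must absorb the remainder: g_min = 9.752 − 5.999 = 3.753 mm.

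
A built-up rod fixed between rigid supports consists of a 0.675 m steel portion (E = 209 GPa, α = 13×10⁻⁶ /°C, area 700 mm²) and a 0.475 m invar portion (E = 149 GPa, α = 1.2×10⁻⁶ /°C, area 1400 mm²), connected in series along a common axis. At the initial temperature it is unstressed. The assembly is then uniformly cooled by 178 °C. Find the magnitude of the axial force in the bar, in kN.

P ≈ 241 kN (tensile)

If the supports were absent, the total length change would be Σ αᵢΔT Lᵢ = 13×10⁻⁶×178×675 + 1.2×10⁻⁶×178×475 = 1.663 mm.
The rigid supports impose zero overall length change; the single axial force P common to all segments must satisfy P Σ Lᵢ/(AᵢEᵢ) = δ_free.
The series flexibility is Σ Lᵢ/(AᵢEᵢ) = 675/(700×209×10³) + 475/(1400×149×10³) = 6.891×10⁻⁶ mm/N.
So P = 1.663 / 6.891×10⁻⁶ = 241.4 kN, tensile.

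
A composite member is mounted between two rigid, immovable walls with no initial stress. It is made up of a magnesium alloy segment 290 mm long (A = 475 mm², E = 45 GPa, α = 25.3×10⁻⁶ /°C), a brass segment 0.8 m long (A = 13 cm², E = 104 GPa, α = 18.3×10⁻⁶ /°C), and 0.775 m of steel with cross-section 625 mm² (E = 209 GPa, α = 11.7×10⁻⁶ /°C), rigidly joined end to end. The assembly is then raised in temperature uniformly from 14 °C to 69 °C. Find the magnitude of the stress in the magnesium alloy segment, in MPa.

σ ≈ 141 MPa (compressive)

If the supports were absent, the total length change would be Σ αᵢΔT Lᵢ = 25.3×10⁻⁶×55×290 + 18.3×10⁻⁶×55×800 + 11.7×10⁻⁶×55×775 = 1.707 mm.
The rigid supports impose zero overall length change; the single axial force P common to all segments must satisfy P Σ Lᵢ/(AᵢEᵢ) = δ_free.
Σ Lᵢ/(AᵢEᵢ) = 290/(475×45×10³) + 800/(1300×104×10³) + 775/(625×209×10³) = 2.542×10⁻⁵ mm/N.
So P = 1.707 / 2.542×10⁻⁵ = 67.18 kN, compressive.
σ_{magnesium alloy} = P / A = 67180 / 475 = 141.4 MPa.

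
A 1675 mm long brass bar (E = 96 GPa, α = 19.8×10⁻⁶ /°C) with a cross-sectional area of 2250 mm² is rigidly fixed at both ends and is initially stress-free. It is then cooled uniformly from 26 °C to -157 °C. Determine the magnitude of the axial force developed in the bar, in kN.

P ≈ 783 kN (tensile)

Full restraint means ε = 0, so the stress is σ = EαΔT = 96×10³ × 19.8×10⁻⁶ × 183 = 347.8 MPa.
P = AEαΔT = 2250 × 96×10³ × 19.8×10⁻⁶ × 183 = 782.7 kN (tensile).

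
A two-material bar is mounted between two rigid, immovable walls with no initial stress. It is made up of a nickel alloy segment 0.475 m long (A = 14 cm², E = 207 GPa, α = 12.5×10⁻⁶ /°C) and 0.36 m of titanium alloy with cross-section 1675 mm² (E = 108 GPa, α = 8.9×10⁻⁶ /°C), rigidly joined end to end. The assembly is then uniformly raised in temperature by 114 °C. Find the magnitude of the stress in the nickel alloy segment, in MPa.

Free thermal expansion of the whole bar: Σ αᵢΔT Lᵢ = 12.5×10⁻⁶×114×475 + 8.9×10⁻⁶×114×360 = 1.042 mm.
The rigid supports impose zero overall length change; the single axial force P common to all segments must satisfy P Σ Lᵢ/(AᵢEᵢ) = δ_free.
Σ Lᵢ/(AᵢEᵢ) = 475/(1400×207×10³) + 360/(1675×108×10³) = 3.629×10⁻⁶ mm/N.
Hence P = δ_free / Σ(L/AE) = 1.042/3.629×10⁻⁶ = 287.2 kN (compressive).
σ_{nickel alloy} = P / A = 287200 / 1400 = 205.1 MPa.

σ ≈ 205 MPa (compressive)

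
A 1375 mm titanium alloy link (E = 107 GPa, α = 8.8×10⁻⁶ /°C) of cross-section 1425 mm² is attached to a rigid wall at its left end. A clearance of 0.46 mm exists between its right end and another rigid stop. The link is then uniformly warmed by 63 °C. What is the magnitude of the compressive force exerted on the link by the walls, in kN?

P ≈ 33.5 kN

If the wall were absent the link would grow by αΔT L = 8.8×10⁻⁶ × 63 × 1375 = 0.7623 mm.
The gap closes (δ_free > 0.46 mm) and the wall then resists a further 0.7623 − 0.46 = 0.3023 mm of expansion.
Compatibility: PL/(AE) = 0.3023 mm, so σ = P/A = E × (0.3023/1375) = 23.52 MPa.
P = σA = 23.52 × 1425 = 33.52 kN.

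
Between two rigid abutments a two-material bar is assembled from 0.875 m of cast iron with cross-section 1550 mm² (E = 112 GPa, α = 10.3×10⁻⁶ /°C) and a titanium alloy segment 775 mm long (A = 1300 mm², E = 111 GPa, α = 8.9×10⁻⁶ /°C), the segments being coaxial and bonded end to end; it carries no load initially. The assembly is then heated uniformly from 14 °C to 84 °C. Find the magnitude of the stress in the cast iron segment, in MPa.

σ ≈ 69 MPa (compressive)

With the walls removed the bar would change length by δ_free = Σ αᵢΔT Lᵢ = 10.3×10⁻⁶×70×875 + 8.9×10⁻⁶×70×775 = 1.114 mm.
The walls prevent any net length change, so an axial force P (same in every segment) develops. Compatibility: P · Σ Lᵢ/(AᵢEᵢ) = δ_free.
The series flexibility is Σ Lᵢ/(AᵢEᵢ) = 875/(1550×112×10³) + 775/(1300×111×10³) = 1.041×10⁻⁵ mm/N.
Hence P = δ_free / Σ(L/AE) = 1.114/1.041×10⁻⁵ = 107 kN (compressive).
σ_{cast iron} = P / A = 107000 / 1550 = 69.01 MPa.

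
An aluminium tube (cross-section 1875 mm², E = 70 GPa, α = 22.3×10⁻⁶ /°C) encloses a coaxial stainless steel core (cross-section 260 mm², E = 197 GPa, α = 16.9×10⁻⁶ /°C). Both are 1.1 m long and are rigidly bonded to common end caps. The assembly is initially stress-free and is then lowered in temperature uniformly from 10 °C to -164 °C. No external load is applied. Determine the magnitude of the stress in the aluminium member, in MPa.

σ ≈ 18.5 MPa (tensile)

The aluminium has the larger α, so on cooling it would change length more than the stainless steel if both were free. The rigid plates force a common final length, so the aluminium is put into tension and the stainless steel into compression, with equal and opposite forces P (no external load).
Setting the final lengths equal and cancelling L: (α₁ − α₂)ΔT = P/(A₁E₁) + P/(A₂E₂).
|α₁ − α₂|·ΔT = 5.4×10⁻⁶ × 174 = 0.0009396.
1/(A₁E₁) + 1/(A₂E₂) = 1/(1875×70×10³) + 1/(260×197×10³) = 2.714×10⁻⁸ N⁻¹.
So P = 0.0009396 / 2.714×10⁻⁸ = 34.62 kN.
σ_{aluminium} = P/A₁ = 34620/1875 = 18.46 MPa, tensile.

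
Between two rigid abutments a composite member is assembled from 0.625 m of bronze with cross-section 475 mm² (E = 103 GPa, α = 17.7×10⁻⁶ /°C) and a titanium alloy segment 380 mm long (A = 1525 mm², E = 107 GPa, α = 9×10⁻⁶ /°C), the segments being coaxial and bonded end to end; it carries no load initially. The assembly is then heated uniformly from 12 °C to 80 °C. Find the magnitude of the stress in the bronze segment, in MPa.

σ ≈ 137 MPa (compressive)

Free thermal expansion of the whole bar: Σ αᵢΔT Lᵢ = 17.7×10⁻⁶×68×625 + 9×10⁻⁶×68×380 = 0.9848 mm.
Since the ends are fixed, an axial force P builds up, equal in every segment, with P · Σ Lᵢ/(AᵢEᵢ) = δ_free.
Σ Lᵢ/(AᵢEᵢ) = 625/(475×103×10³) + 380/(1525×107×10³) = 1.51×10⁻⁵ mm/N.
P = 0.9848 / 1.51×10⁻⁵ = 65200 N = 65.2 kN, compressive.
σ_{bronze} = P / A = 65200 / 475 = 137.3 MPa.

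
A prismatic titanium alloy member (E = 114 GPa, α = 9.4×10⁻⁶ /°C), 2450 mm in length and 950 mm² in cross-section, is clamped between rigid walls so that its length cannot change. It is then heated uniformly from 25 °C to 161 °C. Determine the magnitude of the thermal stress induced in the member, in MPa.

The supports are rigid, so the total axial strain is zero. The restrained thermal strain is ε = αΔT = 9.4×10⁻⁶ × 136 = 1278.4×10⁻⁶.
The stress required to suppress this strain is σ = Eε = 114×10³ × 1278.4×10⁻⁶ = 145.7 MPa, compressive since the member is trying to expand.

σ ≈ 146 MPa (compressive)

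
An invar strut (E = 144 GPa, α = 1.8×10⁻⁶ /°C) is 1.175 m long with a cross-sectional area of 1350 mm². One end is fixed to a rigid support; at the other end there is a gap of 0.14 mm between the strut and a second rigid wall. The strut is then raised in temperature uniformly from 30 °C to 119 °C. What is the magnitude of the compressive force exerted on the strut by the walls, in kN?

P ≈ 7.98 kN

If the wall were absent the strut would grow by αΔT L = 1.8×10⁻⁶ × 89 × 1175 = 0.1882 mm.
This exceeds the 0.14 mm gap, so the wall pushes back. The portion of expansion that must be recovered elastically is δ_free − gap = 0.1882 − 0.14 = 0.04823 mm.
That suppressed elongation corresponds to σ = E·Δ/L = 144×10³ × 0.04823/1175 = 5.911 MPa.
Force on the wall = σA = 5.911 × 1350 mm² = 7.98 kN.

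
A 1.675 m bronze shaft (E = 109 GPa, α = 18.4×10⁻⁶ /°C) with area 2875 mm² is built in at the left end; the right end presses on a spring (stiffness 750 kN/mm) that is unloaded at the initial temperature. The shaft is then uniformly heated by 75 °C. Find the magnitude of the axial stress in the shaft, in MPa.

The unrestrained thermal change is αΔT L = 18.4×10⁻⁶ × 75 × 1675 = 2.311 mm.
Let P be the compressive force at the spring. The shaft shortens elastically by PL/(AE) and the spring compresses by P/k; together these equal δ_free.
P [ L/(AE) + 1/k ] = δ_free → P [ 1675/(2875×109×10³) + 1/(750×10³) ] = 2.311.
P = 2.311 / 6.678×10⁻⁶ = 346100 N.
σ = P/A = 346100/2875 = 120.4 MPa.

σ ≈ 120 MPa (compressive)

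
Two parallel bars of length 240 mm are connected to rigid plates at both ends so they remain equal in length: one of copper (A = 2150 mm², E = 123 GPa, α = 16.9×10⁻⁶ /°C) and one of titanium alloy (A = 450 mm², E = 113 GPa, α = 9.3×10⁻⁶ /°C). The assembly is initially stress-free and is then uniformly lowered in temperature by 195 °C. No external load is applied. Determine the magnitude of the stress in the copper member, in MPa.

Equilibrium of a rigid end plate with no external load gives equal and opposite internal forces ±P in the two members. Since α_{copper} > α_{titanium alloy}, cooling drives the copper into tension and the titanium alloy into compression.
Setting the final lengths equal and cancelling L: (α₁ − α₂)ΔT = P/(A₁E₁) + P/(A₂E₂).
|α₁ − α₂|·ΔT = 7.6×10⁻⁶ × 195 = 0.001482.
1/(A₁E₁) + 1/(A₂E₂) = 1/(2150×123×10³) + 1/(450×113×10³) = 2.345×10⁻⁸ N⁻¹.
P = 0.001482 / 2.345×10⁻⁸ = 63210 N = 63.21 kN.
σ_{copper} = P/A₁ = 63210/2150 = 29.4 MPa, tensile.

σ ≈ 29.4 MPa (tensile)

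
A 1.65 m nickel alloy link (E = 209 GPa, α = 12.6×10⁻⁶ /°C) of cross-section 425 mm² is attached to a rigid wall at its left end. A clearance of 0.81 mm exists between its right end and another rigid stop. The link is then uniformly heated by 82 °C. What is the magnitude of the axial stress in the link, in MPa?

σ ≈ 113 MPa (compressive)

Free thermal elongation = αΔT L = 12.6×10⁻⁶ × 82 × 1650 = 1.705 mm.
After closing the 0.81 mm clearance, 1.705 − 0.81 = 0.8948 mm of expansion remains to be suppressed by the wall.
That suppressed elongation corresponds to σ = E·Δ/L = 209×10³ × 0.8948/1650 = 113.3 MPa.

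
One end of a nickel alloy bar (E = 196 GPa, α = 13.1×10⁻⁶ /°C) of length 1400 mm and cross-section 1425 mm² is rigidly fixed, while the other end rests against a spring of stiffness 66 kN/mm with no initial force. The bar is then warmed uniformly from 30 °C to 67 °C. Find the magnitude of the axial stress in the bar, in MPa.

σ ≈ 23.6 MPa (compressive)

Free thermal expansion: δ_free = αΔT L = 13.1×10⁻⁶ × 37 × 1400 = 0.6786 mm.
With a force P in the spring, the elastic change of the bar is PL/(AE) and that of the spring is P/k; compatibility requires their sum to equal δ_free.
P [ L/(AE) + 1/k ] = δ_free → P [ 1400/(1425×196×10³) + 1/(66×10³) ] = 0.6786.
P = 0.6786 / 2.016×10⁻⁵ = 33650 N.
σ = P/A = 33650/1425 = 23.62 MPa.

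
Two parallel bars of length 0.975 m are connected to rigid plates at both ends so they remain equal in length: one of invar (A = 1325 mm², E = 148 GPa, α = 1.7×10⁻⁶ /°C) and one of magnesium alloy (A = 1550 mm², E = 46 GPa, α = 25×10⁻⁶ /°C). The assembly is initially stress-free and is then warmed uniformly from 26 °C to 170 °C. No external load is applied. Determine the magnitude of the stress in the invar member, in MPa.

The magnesium alloy has the larger α, so on heating it would change length more than the invar if both were free. The rigid plates force a common final length, so the magnesium alloy is put into compression and the invar into tension, with equal and opposite forces P (no external load).
Compatibility of the two members (thermal + elastic change equal): (α₁ − α₂)ΔT = P·[1/(A₁E₁) + 1/(A₂E₂)].
|α₁ − α₂|·ΔT = 23.3×10⁻⁶ × 144 = 0.003355.
1/(A₁E₁) + 1/(A₂E₂) = 1/(1325×148×10³) + 1/(1550×46×10³) = 1.912×10⁻⁸ N⁻¹.
P = 0.003355 / 1.912×10⁻⁸ = 175400 N = 175.4 kN.
σ_{invar} = P/A₁ = 175400/1325 = 132.4 MPa, tensile.

σ ≈ 132 MPa (tensile)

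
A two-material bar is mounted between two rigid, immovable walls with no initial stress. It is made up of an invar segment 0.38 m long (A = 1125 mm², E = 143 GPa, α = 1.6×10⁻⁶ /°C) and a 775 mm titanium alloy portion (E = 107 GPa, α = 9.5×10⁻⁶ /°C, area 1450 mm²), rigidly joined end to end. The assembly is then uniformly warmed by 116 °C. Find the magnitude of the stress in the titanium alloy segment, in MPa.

With the walls removed the bar would change length by δ_free = Σ αᵢΔT Lᵢ = 1.6×10⁻⁶×116×380 + 9.5×10⁻⁶×116×775 = 0.9246 mm.
The walls prevent any net length change, so an axial force P (same in every segment) develops. Compatibility: P · Σ Lᵢ/(AᵢEᵢ) = δ_free.
Σ Lᵢ/(AᵢEᵢ) = 380/(1125×143×10³) + 775/(1450×107×10³) = 7.357×10⁻⁶ mm/N.
P = 0.9246 / 7.357×10⁻⁶ = 125700 N = 125.7 kN, compressive.
σ_{titanium alloy} = P / A = 125700 / 1450 = 86.67 MPa.

σ ≈ 86.7 MPa (compressive)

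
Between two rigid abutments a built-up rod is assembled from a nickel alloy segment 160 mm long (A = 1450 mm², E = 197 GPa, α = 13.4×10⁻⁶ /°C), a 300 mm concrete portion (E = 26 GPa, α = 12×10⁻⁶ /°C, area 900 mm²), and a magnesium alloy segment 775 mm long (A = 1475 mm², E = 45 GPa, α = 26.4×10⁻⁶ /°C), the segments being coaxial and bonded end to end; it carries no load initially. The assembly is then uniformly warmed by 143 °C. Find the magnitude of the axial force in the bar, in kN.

With the walls removed the bar would change length by δ_free = Σ αᵢΔT Lᵢ = 13.4×10⁻⁶×143×160 + 12×10⁻⁶×143×300 + 26.4×10⁻⁶×143×775 = 3.747 mm.
The walls prevent any net length change, so an axial force P (same in every segment) develops. Compatibility: P · Σ Lᵢ/(AᵢEᵢ) = δ_free.
Σ Lᵢ/(AᵢEᵢ) = 160/(1450×197×10³) + 300/(900×26×10³) + 775/(1475×45×10³) = 2.506×10⁻⁵ mm/N.
So P = 3.747 / 2.506×10⁻⁵ = 149.5 kN, compressive.

P ≈ 150 kN (compressive)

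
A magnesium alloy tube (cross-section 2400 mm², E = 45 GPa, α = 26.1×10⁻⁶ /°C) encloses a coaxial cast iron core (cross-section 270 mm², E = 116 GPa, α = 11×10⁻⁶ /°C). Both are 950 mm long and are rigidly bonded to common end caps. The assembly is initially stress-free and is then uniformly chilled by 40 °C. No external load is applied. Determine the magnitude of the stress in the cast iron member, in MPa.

σ ≈ 54.3 MPa (compressive)

Both members must finish at the same length. With the larger α, the magnesium alloy tends to over-contract; the plates restrain it, putting the magnesium alloy in tension and the cast iron in compression. With no external load the two internal forces are equal and opposite, magnitude P.
Setting the final lengths equal and cancelling L: (α₁ − α₂)ΔT = P/(A₁E₁) + P/(A₂E₂).
|α₁ − α₂|·ΔT = 15.1×10⁻⁶ × 40 = 0.000604.
1/(A₁E₁) + 1/(A₂E₂) = 1/(2400×45×10³) + 1/(270×116×10³) = 4.119×10⁻⁸ N⁻¹.
P = 0.000604 / 4.119×10⁻⁸ = 14660 N = 14.66 kN.
σ_{cast iron} = P/A₂ = 14660/270 = 54.31 MPa, compressive.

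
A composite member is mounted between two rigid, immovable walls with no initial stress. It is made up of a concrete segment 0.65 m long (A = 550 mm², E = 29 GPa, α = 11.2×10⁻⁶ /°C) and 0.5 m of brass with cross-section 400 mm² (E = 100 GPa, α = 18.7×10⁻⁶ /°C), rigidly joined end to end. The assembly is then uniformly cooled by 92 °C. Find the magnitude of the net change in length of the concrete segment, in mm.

|ΔL| ≈ 0.501 mm

With the walls removed the bar would change length by δ_free = Σ αᵢΔT Lᵢ = 11.2×10⁻⁶×92×650 + 18.7×10⁻⁶×92×500 = 1.53 mm.
The rigid supports impose zero overall length change; the single axial force P common to all segments must satisfy P Σ Lᵢ/(AᵢEᵢ) = δ_free.
The series flexibility is Σ Lᵢ/(AᵢEᵢ) = 650/(550×29×10³) + 500/(400×100×10³) = 5.325×10⁻⁵ mm/N.
P = 1.53 / 5.325×10⁻⁵ = 28730 N = 28.73 kN, tensile.
For the concrete segment, free thermal change = 11.2×10⁻⁶×92×650 = 0.6698 mm and elastic change from P = 28730×650/(550×29×10³) = 1.171 mm; these oppose, so the net change is 0.501 mm (segment lengthens).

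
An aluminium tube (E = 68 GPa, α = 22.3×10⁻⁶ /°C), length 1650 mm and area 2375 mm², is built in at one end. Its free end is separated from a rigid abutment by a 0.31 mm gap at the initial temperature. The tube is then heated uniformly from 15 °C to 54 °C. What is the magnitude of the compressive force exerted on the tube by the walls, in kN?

Unrestrained expansion: δ_free = αΔT L = 22.3×10⁻⁶ × 39 × 1650 = 1.435 mm.
After closing the 0.31 mm clearance, 1.435 − 0.31 = 1.125 mm of expansion remains to be suppressed by the wall.
So σ = E(δ_free − g)/L = 68×10³ × 1.125/1650 = 46.36 MPa.
P = σA = 46.36 × 2375 = 110.1 kN.

P ≈ 110 kN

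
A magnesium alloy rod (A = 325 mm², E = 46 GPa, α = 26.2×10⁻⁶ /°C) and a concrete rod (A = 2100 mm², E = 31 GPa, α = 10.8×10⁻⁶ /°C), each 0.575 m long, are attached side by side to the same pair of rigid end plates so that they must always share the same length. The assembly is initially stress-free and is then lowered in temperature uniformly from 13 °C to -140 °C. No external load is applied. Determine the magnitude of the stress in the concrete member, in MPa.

Both members must finish at the same length. With the larger α, the magnesium alloy tends to over-contract; the plates restrain it, putting the magnesium alloy in tension and the concrete in compression. With no external load the two internal forces are equal and opposite, magnitude P.
Equating the net (thermal + elastic) strains gives |α₁ − α₂|·ΔT = P·[1/(A₁E₁) + 1/(A₂E₂)].
|α₁ − α₂|·ΔT = 15.4×10⁻⁶ × 153 = 0.002356.
1/(A₁E₁) + 1/(A₂E₂) = 1/(325×46×10³) + 1/(2100×31×10³) = 8.225×10⁻⁸ N⁻¹.
So P = 0.002356 / 8.225×10⁻⁸ = 28.65 kN.
σ_{concrete} = P/A₂ = 28650/2100 = 13.64 MPa, compressive.

σ ≈ 13.6 MPa (compressive)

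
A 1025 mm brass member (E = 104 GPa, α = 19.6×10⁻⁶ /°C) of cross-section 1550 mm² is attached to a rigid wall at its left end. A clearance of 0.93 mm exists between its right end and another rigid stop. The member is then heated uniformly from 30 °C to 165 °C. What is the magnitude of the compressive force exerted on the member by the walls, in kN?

P ≈ 280 kN

Unrestrained expansion: δ_free = αΔT L = 19.6×10⁻⁶ × 135 × 1025 = 2.712 mm.
This exceeds the 0.93 mm gap, so the wall pushes back. The portion of expansion that must be recovered elastically is δ_free − gap = 2.712 − 0.93 = 1.782 mm.
So σ = E(δ_free − g)/L = 104×10³ × 1.782/1025 = 180.8 MPa.
Force on the wall = σA = 180.8 × 1550 mm² = 280.3 kN.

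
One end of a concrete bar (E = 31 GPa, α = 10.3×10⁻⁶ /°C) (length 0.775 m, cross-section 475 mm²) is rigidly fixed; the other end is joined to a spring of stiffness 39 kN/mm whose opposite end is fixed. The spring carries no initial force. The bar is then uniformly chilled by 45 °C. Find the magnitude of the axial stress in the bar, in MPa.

The unrestrained thermal change is αΔT L = 10.3×10⁻⁶ × 45 × 775 = 0.3592 mm.
With a force P in the spring, the elastic change of the bar is PL/(AE) and that of the spring is P/k; compatibility requires their sum to equal δ_free.
P [ L/(AE) + 1/k ] = δ_free → P [ 775/(475×31×10³) + 1/(39×10³) ] = 0.3592.
P = 0.3592 / 7.827×10⁻⁵ = 4589 N.
σ = P/A = 4589/475 = 9.662 MPa.

σ ≈ 9.66 MPa (tensile)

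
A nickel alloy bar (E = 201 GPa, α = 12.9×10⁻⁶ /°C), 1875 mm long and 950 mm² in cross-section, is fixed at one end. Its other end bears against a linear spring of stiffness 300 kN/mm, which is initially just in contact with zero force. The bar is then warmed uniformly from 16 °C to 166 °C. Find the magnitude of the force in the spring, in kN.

P ≈ 276 kN

The unrestrained thermal change is αΔT L = 12.9×10⁻⁶ × 150 × 1875 = 3.628 mm.
Let P be the compressive force at the spring. The bar shortens elastically by PL/(AE) and the spring compresses by P/k; together these equal δ_free.
So P = δ_free / [L/(AE) + 1/k] = 3.628 / [ 1875/(950×201×10³) + 1/(300×10³) ].
P = 3.628 / 1.315×10⁻⁵ = 275800 N.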